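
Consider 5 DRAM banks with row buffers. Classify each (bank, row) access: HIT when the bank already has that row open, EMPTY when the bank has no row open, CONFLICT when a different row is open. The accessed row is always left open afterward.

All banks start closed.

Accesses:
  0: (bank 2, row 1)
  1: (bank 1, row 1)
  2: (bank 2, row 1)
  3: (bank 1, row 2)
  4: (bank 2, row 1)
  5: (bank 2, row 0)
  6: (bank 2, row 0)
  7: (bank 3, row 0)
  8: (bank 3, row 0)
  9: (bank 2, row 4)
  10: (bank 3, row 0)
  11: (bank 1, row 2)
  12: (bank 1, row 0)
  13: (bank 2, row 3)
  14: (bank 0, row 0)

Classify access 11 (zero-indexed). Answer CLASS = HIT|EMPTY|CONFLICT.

step 0: bank2 None->1 [EMPTY]
step 1: bank1 None->1 [EMPTY]
step 2: bank2 1->1 [HIT]
step 3: bank1 1->2 [CONFLICT]
step 4: bank2 1->1 [HIT]
step 5: bank2 1->0 [CONFLICT]
step 6: bank2 0->0 [HIT]
step 7: bank3 None->0 [EMPTY]
step 8: bank3 0->0 [HIT]
step 9: bank2 0->4 [CONFLICT]
step 10: bank3 0->0 [HIT]
step 11: bank1 2->2 [HIT]
step 12: bank1 2->0 [CONFLICT]
step 13: bank2 4->3 [CONFLICT]
step 14: bank0 None->0 [EMPTY]

CLASS = HIT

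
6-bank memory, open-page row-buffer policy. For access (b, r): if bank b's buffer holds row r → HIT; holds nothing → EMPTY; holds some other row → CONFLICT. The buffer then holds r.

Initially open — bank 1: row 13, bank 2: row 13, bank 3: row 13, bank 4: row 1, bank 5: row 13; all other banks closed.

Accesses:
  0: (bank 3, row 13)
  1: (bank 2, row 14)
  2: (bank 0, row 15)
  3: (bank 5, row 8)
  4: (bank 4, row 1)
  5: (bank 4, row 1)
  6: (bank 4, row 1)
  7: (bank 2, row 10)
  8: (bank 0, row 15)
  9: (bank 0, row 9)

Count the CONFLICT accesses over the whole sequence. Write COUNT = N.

  [0] b3 r13: had r13 ⇒ H
  [1] b2 r14: had r13 ⇒ C
  [2] b0 r15: no row ⇒ E
  [3] b5 r8: had r13 ⇒ C
  [4] b4 r1: had r1 ⇒ H
  [5] b4 r1: had r1 ⇒ H
  [6] b4 r1: had r1 ⇒ H
  [7] b2 r10: had r14 ⇒ C
  [8] b0 r15: had r15 ⇒ H
  [9] b0 r9: had r15 ⇒ C

COUNT = 4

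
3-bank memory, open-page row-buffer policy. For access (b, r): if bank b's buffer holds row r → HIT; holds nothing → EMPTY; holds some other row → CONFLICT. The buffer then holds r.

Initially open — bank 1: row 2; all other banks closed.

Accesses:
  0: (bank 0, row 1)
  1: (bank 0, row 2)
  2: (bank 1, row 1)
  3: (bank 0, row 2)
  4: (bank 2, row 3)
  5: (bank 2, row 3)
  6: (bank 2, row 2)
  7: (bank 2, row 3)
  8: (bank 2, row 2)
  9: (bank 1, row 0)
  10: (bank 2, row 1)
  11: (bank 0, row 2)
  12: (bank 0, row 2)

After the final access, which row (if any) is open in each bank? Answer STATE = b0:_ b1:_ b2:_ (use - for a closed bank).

step 0: bank0 None->1 [EMPTY]
step 1: bank0 1->2 [CONFLICT]
step 2: bank1 2->1 [CONFLICT]
step 3: bank0 2->2 [HIT]
step 4: bank2 None->3 [EMPTY]
step 5: bank2 3->3 [HIT]
step 6: bank2 3->2 [CONFLICT]
step 7: bank2 2->3 [CONFLICT]
step 8: bank2 3->2 [CONFLICT]
step 9: bank1 1->0 [CONFLICT]
step 10: bank2 2->1 [CONFLICT]
step 11: bank0 2->2 [HIT]
step 12: bank0 2->2 [HIT]

STATE = b0:2 b1:0 b2:1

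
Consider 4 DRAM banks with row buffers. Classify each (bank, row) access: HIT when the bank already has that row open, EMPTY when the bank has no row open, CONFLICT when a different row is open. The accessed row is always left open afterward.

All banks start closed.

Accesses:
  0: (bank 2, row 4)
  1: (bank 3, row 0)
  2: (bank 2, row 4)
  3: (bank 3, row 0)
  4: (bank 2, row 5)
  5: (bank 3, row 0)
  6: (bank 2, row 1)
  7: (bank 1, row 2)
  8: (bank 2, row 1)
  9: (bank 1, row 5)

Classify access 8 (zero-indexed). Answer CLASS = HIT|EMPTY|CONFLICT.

CLASS = HIT

#0 (2,4) E
#1 (3,0) E
#2 (2,4) H  (was 4)
#3 (3,0) H  (was 0)
#4 (2,5) C  (was 4)
#5 (3,0) H  (was 0)
#6 (2,1) C  (was 5)
#7 (1,2) E
#8 (2,1) H  (was 1)
#9 (1,5) C  (was 2)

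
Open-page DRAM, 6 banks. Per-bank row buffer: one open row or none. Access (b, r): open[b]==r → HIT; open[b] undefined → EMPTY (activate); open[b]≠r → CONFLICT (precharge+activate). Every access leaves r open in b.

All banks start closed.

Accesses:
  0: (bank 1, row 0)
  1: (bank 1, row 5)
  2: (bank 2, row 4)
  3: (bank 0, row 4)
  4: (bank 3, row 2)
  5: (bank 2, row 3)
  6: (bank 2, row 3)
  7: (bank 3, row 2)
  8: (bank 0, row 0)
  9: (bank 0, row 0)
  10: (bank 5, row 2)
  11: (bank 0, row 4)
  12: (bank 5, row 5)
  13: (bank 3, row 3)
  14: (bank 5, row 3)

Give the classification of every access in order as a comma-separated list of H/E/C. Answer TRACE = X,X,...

  [0] b1 r0: no row ⇒ E
  [1] b1 r5: had r0 ⇒ C
  [2] b2 r4: no row ⇒ E
  [3] b0 r4: no row ⇒ E
  [4] b3 r2: no row ⇒ E
  [5] b2 r3: had r4 ⇒ C
  [6] b2 r3: had r3 ⇒ H
  [7] b3 r2: had r2 ⇒ H
  [8] b0 r0: had r4 ⇒ C
  [9] b0 r0: had r0 ⇒ H
  [10] b5 r2: no row ⇒ E
  [11] b0 r4: had r0 ⇒ C
  [12] b5 r5: had r2 ⇒ C
  [13] b3 r3: had r2 ⇒ C
  [14] b5 r3: had r5 ⇒ C

TRACE = E,C,E,E,E,C,H,H,C,H,E,C,C,C,C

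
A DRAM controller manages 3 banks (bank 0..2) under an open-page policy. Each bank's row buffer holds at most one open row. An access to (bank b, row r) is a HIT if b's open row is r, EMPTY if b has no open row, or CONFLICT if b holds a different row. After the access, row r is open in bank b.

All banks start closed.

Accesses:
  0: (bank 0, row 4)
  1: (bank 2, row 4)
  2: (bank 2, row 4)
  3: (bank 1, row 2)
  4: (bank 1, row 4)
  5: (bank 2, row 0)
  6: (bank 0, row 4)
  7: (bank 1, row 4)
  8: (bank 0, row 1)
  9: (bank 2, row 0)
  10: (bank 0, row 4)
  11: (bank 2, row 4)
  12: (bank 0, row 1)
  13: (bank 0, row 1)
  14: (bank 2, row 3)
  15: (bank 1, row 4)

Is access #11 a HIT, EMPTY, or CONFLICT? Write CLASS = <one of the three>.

CLASS = CONFLICT

  [0] b0 r4: no row ⇒ E
  [1] b2 r4: no row ⇒ E
  [2] b2 r4: had r4 ⇒ H
  [3] b1 r2: no row ⇒ E
  [4] b1 r4: had r2 ⇒ C
  [5] b2 r0: had r4 ⇒ C
  [6] b0 r4: had r4 ⇒ H
  [7] b1 r4: had r4 ⇒ H
  [8] b0 r1: had r4 ⇒ C
  [9] b2 r0: had r0 ⇒ H
  [10] b0 r4: had r1 ⇒ C
  [11] b2 r4: had r0 ⇒ C
  [12] b0 r1: had r4 ⇒ C
  [13] b0 r1: had r1 ⇒ H
  [14] b2 r3: had r4 ⇒ C
  [15] b1 r4: had r4 ⇒ H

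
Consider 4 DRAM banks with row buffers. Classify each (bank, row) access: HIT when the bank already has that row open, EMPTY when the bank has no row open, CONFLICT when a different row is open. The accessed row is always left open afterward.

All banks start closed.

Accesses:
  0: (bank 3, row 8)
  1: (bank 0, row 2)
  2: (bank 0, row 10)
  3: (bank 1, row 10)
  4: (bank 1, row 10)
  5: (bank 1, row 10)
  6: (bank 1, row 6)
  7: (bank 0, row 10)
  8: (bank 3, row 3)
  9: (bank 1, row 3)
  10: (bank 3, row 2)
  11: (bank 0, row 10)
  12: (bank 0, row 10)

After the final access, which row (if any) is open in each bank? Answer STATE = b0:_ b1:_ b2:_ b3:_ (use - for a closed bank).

STATE = b0:10 b1:3 b2:- b3:2

step 0: bank3 None->8 [EMPTY]
step 1: bank0 None->2 [EMPTY]
step 2: bank0 2->10 [CONFLICT]
step 3: bank1 None->10 [EMPTY]
step 4: bank1 10->10 [HIT]
step 5: bank1 10->10 [HIT]
step 6: bank1 10->6 [CONFLICT]
step 7: bank0 10->10 [HIT]
step 8: bank3 8->3 [CONFLICT]
step 9: bank1 6->3 [CONFLICT]
step 10: bank3 3->2 [CONFLICT]
step 11: bank0 10->10 [HIT]
step 12: bank0 10->10 [HIT]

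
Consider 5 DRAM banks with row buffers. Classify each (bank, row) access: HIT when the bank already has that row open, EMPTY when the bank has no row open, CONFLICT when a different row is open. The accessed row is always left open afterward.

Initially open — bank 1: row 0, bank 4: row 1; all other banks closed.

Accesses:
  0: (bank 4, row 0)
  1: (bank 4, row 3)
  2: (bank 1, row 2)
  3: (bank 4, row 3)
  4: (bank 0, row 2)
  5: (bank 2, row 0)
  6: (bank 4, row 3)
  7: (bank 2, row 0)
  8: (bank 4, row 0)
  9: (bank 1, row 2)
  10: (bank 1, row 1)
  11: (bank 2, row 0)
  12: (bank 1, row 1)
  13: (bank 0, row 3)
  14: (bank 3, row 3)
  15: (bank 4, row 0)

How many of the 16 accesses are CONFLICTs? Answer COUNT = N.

#0 (4,0) C  (was 1)
#1 (4,3) C  (was 0)
#2 (1,2) C  (was 0)
#3 (4,3) H  (was 3)
#4 (0,2) E
#5 (2,0) E
#6 (4,3) H  (was 3)
#7 (2,0) H  (was 0)
#8 (4,0) C  (was 3)
#9 (1,2) H  (was 2)
#10 (1,1) C  (was 2)
#11 (2,0) H  (was 0)
#12 (1,1) H  (was 1)
#13 (0,3) C  (was 2)
#14 (3,3) E
#15 (4,0) H  (was 0)

COUNT = 6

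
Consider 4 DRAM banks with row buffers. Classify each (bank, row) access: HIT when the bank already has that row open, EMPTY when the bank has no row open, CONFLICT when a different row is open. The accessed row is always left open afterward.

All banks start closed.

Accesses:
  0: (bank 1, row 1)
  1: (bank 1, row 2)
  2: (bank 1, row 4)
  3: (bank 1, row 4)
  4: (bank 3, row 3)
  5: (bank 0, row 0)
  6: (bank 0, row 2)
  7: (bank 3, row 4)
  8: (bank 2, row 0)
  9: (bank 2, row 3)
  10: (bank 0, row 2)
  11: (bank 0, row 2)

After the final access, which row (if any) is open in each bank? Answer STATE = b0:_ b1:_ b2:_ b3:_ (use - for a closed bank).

STATE = b0:2 b1:4 b2:3 b3:4

0: bank 1 row 1 — prev None → EMPTY
1: bank 1 row 2 — prev 1 → CONFLICT
2: bank 1 row 4 — prev 2 → CONFLICT
3: bank 1 row 4 — prev 4 → HIT
4: bank 3 row 3 — prev None → EMPTY
5: bank 0 row 0 — prev None → EMPTY
6: bank 0 row 2 — prev 0 → CONFLICT
7: bank 3 row 4 — prev 3 → CONFLICT
8: bank 2 row 0 — prev None → EMPTY
9: bank 2 row 3 — prev 0 → CONFLICT
10: bank 0 row 2 — prev 2 → HIT
11: bank 0 row 2 — prev 2 → HIT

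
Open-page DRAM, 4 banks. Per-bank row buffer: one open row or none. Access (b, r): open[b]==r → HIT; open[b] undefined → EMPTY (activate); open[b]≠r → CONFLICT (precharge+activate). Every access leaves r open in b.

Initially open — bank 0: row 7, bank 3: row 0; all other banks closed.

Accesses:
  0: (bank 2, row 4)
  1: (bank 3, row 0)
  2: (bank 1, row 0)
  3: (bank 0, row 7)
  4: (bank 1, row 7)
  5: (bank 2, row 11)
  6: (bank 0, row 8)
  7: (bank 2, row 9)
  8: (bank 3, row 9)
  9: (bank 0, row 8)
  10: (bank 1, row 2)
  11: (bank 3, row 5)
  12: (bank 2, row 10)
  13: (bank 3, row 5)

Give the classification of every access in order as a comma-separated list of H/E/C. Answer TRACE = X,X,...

0: bank 2 row 4 — prev None → EMPTY
1: bank 3 row 0 — prev 0 → HIT
2: bank 1 row 0 — prev None → EMPTY
3: bank 0 row 7 — prev 7 → HIT
4: bank 1 row 7 — prev 0 → CONFLICT
5: bank 2 row 11 — prev 4 → CONFLICT
6: bank 0 row 8 — prev 7 → CONFLICT
7: bank 2 row 9 — prev 11 → CONFLICT
8: bank 3 row 9 — prev 0 → CONFLICT
9: bank 0 row 8 — prev 8 → HIT
10: bank 1 row 2 — prev 7 → CONFLICT
11: bank 3 row 5 — prev 9 → CONFLICT
12: bank 2 row 10 — prev 9 → CONFLICT
13: bank 3 row 5 — prev 5 → HIT

TRACE = E,H,E,H,C,C,C,C,C,H,C,C,C,H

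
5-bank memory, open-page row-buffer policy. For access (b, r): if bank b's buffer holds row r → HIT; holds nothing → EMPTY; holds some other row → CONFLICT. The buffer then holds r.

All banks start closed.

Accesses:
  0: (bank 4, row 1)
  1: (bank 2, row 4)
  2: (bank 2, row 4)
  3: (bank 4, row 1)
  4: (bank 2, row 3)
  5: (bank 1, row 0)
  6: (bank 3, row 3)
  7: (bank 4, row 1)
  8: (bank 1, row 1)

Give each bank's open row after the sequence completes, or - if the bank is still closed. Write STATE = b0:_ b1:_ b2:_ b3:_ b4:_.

STATE = b0:- b1:1 b2:3 b3:3 b4:1

#0 (4,1) E
#1 (2,4) E
#2 (2,4) H  (was 4)
#3 (4,1) H  (was 1)
#4 (2,3) C  (was 4)
#5 (1,0) E
#6 (3,3) E
#7 (4,1) H  (was 1)
#8 (1,1) C  (was 0)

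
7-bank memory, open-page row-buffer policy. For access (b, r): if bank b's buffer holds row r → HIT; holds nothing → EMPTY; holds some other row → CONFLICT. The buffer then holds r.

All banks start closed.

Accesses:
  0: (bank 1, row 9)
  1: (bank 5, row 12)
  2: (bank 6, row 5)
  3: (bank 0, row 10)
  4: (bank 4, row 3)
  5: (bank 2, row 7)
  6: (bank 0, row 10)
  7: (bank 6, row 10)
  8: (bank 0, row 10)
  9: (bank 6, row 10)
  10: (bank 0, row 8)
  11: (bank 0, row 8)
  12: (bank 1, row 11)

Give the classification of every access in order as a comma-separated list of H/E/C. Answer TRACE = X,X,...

#0 (1,9) E
#1 (5,12) E
#2 (6,5) E
#3 (0,10) E
#4 (4,3) E
#5 (2,7) E
#6 (0,10) H  (was 10)
#7 (6,10) C  (was 5)
#8 (0,10) H  (was 10)
#9 (6,10) H  (was 10)
#10 (0,8) C  (was 10)
#11 (0,8) H  (was 8)
#12 (1,11) C  (was 9)

TRACE = E,E,E,E,E,E,H,C,H,H,C,H,C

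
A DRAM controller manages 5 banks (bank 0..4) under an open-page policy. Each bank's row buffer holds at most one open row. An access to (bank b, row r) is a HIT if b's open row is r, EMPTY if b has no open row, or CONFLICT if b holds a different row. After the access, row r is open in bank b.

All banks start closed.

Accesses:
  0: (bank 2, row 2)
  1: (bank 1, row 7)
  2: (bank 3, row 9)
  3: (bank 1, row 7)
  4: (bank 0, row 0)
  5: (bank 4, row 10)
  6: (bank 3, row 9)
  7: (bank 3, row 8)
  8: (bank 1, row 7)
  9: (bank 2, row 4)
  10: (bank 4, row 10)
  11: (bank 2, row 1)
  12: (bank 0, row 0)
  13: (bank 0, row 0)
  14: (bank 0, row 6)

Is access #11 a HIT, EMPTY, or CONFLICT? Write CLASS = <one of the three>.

0: bank 2 row 2 — prev None → EMPTY
1: bank 1 row 7 — prev None → EMPTY
2: bank 3 row 9 — prev None → EMPTY
3: bank 1 row 7 — prev 7 → HIT
4: bank 0 row 0 — prev None → EMPTY
5: bank 4 row 10 — prev None → EMPTY
6: bank 3 row 9 — prev 9 → HIT
7: bank 3 row 8 — prev 9 → CONFLICT
8: bank 1 row 7 — prev 7 → HIT
9: bank 2 row 4 — prev 2 → CONFLICT
10: bank 4 row 10 — prev 10 → HIT
11: bank 2 row 1 — prev 4 → CONFLICT
12: bank 0 row 0 — prev 0 → HIT
13: bank 0 row 0 — prev 0 → HIT
14: bank 0 row 6 — prev 0 → CONFLICT

CLASS = CONFLICT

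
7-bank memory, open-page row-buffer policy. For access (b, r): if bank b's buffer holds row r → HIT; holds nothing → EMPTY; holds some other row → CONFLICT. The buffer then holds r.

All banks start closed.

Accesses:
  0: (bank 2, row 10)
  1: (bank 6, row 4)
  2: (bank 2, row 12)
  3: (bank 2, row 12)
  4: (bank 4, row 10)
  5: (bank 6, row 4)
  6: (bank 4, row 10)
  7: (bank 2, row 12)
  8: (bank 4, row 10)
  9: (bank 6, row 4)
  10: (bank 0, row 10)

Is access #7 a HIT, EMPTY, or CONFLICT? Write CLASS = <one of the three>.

step 0: bank2 None->10 [EMPTY]
step 1: bank6 None->4 [EMPTY]
step 2: bank2 10->12 [CONFLICT]
step 3: bank2 12->12 [HIT]
step 4: bank4 None->10 [EMPTY]
step 5: bank6 4->4 [HIT]
step 6: bank4 10->10 [HIT]
step 7: bank2 12->12 [HIT]
step 8: bank4 10->10 [HIT]
step 9: bank6 4->4 [HIT]
step 10: bank0 None->10 [EMPTY]

CLASS = HIT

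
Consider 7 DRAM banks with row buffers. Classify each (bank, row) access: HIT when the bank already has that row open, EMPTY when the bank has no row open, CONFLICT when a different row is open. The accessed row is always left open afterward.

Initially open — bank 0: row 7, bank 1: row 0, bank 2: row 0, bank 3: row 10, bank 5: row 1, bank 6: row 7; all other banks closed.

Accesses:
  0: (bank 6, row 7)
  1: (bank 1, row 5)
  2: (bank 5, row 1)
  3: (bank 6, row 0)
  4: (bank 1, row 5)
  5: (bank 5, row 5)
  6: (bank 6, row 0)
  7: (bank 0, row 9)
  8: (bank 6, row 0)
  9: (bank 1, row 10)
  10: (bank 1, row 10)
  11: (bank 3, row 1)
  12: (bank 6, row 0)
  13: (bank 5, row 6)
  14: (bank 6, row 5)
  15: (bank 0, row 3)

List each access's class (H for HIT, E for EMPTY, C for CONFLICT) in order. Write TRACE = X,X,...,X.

step 0: bank6 7->7 [HIT]
step 1: bank1 0->5 [CONFLICT]
step 2: bank5 1->1 [HIT]
step 3: bank6 7->0 [CONFLICT]
step 4: bank1 5->5 [HIT]
step 5: bank5 1->5 [CONFLICT]
step 6: bank6 0->0 [HIT]
step 7: bank0 7->9 [CONFLICT]
step 8: bank6 0->0 [HIT]
step 9: bank1 5->10 [CONFLICT]
step 10: bank1 10->10 [HIT]
step 11: bank3 10->1 [CONFLICT]
step 12: bank6 0->0 [HIT]
step 13: bank5 5->6 [CONFLICT]
step 14: bank6 0->5 [CONFLICT]
step 15: bank0 9->3 [CONFLICT]

TRACE = H,C,H,C,H,C,H,C,H,C,H,C,H,C,C,C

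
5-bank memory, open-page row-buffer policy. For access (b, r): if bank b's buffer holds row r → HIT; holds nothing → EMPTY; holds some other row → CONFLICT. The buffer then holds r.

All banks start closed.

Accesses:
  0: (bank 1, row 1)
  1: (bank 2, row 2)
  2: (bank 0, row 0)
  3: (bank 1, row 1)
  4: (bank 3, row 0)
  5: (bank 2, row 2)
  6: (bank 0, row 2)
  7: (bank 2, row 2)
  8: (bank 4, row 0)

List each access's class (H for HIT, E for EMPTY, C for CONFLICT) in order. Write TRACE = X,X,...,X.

TRACE = E,E,E,H,E,H,C,H,E

#0 (1,1) E
#1 (2,2) E
#2 (0,0) E
#3 (1,1) H  (was 1)
#4 (3,0) E
#5 (2,2) H  (was 2)
#6 (0,2) C  (was 0)
#7 (2,2) H  (was 2)
#8 (4,0) E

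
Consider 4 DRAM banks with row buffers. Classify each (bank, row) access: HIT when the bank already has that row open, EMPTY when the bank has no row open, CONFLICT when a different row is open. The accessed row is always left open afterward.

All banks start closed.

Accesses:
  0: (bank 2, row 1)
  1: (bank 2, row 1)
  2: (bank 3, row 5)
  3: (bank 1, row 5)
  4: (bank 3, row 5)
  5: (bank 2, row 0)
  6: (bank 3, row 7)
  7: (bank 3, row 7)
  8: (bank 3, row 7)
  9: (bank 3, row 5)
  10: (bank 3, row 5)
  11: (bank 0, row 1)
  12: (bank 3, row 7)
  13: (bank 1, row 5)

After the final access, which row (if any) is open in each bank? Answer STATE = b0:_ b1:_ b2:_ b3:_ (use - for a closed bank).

0: bank 2 row 1 — prev None → EMPTY
1: bank 2 row 1 — prev 1 → HIT
2: bank 3 row 5 — prev None → EMPTY
3: bank 1 row 5 — prev None → EMPTY
4: bank 3 row 5 — prev 5 → HIT
5: bank 2 row 0 — prev 1 → CONFLICT
6: bank 3 row 7 — prev 5 → CONFLICT
7: bank 3 row 7 — prev 7 → HIT
8: bank 3 row 7 — prev 7 → HIT
9: bank 3 row 5 — prev 7 → CONFLICT
10: bank 3 row 5 — prev 5 → HIT
11: bank 0 row 1 — prev None → EMPTY
12: bank 3 row 7 — prev 5 → CONFLICT
13: bank 1 row 5 — prev 5 → HIT

STATE = b0:1 b1:5 b2:0 b3:7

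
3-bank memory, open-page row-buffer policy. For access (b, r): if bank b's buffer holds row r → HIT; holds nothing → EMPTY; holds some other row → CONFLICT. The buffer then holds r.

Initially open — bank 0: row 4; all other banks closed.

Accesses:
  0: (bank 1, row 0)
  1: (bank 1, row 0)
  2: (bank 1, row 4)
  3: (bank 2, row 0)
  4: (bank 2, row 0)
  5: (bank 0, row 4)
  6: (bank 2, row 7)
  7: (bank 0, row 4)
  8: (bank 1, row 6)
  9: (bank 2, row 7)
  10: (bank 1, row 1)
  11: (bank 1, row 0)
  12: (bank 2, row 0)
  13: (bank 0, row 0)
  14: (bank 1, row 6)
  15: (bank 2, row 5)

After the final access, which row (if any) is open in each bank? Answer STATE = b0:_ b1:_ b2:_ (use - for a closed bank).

STATE = b0:0 b1:6 b2:5

step 0: bank1 None->0 [EMPTY]
step 1: bank1 0->0 [HIT]
step 2: bank1 0->4 [CONFLICT]
step 3: bank2 None->0 [EMPTY]
step 4: bank2 0->0 [HIT]
step 5: bank0 4->4 [HIT]
step 6: bank2 0->7 [CONFLICT]
step 7: bank0 4->4 [HIT]
step 8: bank1 4->6 [CONFLICT]
step 9: bank2 7->7 [HIT]
step 10: bank1 6->1 [CONFLICT]
step 11: bank1 1->0 [CONFLICT]
step 12: bank2 7->0 [CONFLICT]
step 13: bank0 4->0 [CONFLICT]
step 14: bank1 0->6 [CONFLICT]
step 15: bank2 0->5 [CONFLICT]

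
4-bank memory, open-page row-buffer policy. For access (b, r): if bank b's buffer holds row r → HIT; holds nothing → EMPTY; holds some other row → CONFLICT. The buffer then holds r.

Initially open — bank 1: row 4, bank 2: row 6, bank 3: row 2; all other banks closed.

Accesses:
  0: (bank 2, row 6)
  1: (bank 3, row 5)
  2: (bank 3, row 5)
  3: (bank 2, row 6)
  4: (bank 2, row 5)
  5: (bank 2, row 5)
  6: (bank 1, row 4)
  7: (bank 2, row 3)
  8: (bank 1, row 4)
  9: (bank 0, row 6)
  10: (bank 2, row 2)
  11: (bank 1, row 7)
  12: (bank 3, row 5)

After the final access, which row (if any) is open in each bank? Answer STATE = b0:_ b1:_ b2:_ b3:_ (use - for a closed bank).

#0 (2,6) H  (was 6)
#1 (3,5) C  (was 2)
#2 (3,5) H  (was 5)
#3 (2,6) H  (was 6)
#4 (2,5) C  (was 6)
#5 (2,5) H  (was 5)
#6 (1,4) H  (was 4)
#7 (2,3) C  (was 5)
#8 (1,4) H  (was 4)
#9 (0,6) E
#10 (2,2) C  (was 3)
#11 (1,7) C  (was 4)
#12 (3,5) H  (was 5)

STATE = b0:6 b1:7 b2:2 b3:5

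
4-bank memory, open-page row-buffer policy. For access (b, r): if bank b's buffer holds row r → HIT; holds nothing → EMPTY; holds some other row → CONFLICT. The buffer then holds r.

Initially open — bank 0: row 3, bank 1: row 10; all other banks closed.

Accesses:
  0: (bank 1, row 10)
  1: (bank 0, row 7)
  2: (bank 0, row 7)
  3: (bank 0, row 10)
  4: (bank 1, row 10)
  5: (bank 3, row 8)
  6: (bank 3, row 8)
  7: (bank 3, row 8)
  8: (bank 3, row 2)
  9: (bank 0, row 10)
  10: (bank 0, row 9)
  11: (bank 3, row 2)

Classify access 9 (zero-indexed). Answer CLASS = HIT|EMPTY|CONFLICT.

CLASS = HIT

step 0: bank1 10->10 [HIT]
step 1: bank0 3->7 [CONFLICT]
step 2: bank0 7->7 [HIT]
step 3: bank0 7->10 [CONFLICT]
step 4: bank1 10->10 [HIT]
step 5: bank3 None->8 [EMPTY]
step 6: bank3 8->8 [HIT]
step 7: bank3 8->8 [HIT]
step 8: bank3 8->2 [CONFLICT]
step 9: bank0 10->10 [HIT]
step 10: bank0 10->9 [CONFLICT]
step 11: bank3 2->2 [HIT]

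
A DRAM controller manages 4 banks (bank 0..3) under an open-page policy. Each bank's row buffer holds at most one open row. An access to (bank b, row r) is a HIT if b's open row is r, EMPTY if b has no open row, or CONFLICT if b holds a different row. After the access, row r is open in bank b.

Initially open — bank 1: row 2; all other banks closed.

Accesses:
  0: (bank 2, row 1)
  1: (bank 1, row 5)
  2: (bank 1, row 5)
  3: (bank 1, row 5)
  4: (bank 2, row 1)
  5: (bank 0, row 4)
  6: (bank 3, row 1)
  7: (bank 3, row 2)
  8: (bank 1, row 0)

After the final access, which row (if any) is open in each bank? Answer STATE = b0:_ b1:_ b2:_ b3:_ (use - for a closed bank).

step 0: bank2 None->1 [EMPTY]
step 1: bank1 2->5 [CONFLICT]
step 2: bank1 5->5 [HIT]
step 3: bank1 5->5 [HIT]
step 4: bank2 1->1 [HIT]
step 5: bank0 None->4 [EMPTY]
step 6: bank3 None->1 [EMPTY]
step 7: bank3 1->2 [CONFLICT]
step 8: bank1 5->0 [CONFLICT]

STATE = b0:4 b1:0 b2:1 b3:2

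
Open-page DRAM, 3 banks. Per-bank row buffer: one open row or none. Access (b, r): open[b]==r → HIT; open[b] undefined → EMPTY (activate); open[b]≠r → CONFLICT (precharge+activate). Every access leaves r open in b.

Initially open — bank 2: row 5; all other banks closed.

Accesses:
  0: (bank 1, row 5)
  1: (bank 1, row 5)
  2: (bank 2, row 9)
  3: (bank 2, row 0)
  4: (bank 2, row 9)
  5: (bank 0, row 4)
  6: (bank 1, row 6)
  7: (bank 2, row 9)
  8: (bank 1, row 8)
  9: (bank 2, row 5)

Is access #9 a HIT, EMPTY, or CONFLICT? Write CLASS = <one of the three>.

CLASS = CONFLICT

0: bank 1 row 5 — prev None → EMPTY
1: bank 1 row 5 — prev 5 → HIT
2: bank 2 row 9 — prev 5 → CONFLICT
3: bank 2 row 0 — prev 9 → CONFLICT
4: bank 2 row 9 — prev 0 → CONFLICT
5: bank 0 row 4 — prev None → EMPTY
6: bank 1 row 6 — prev 5 → CONFLICT
7: bank 2 row 9 — prev 9 → HIT
8: bank 1 row 8 — prev 6 → CONFLICT
9: bank 2 row 5 — prev 9 → CONFLICT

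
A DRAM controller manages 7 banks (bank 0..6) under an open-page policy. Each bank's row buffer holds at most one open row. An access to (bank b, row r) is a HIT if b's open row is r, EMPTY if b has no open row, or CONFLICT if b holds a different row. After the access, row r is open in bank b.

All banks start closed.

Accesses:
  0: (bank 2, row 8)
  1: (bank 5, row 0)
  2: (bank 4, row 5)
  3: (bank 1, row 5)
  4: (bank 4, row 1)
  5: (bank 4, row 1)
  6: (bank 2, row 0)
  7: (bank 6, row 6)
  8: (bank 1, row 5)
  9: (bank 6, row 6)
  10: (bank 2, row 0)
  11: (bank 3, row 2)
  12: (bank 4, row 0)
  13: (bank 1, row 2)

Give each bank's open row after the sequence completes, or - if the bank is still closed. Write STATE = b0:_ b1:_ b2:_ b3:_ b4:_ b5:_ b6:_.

STATE = b0:- b1:2 b2:0 b3:2 b4:0 b5:0 b6:6

step 0: bank2 None->8 [EMPTY]
step 1: bank5 None->0 [EMPTY]
step 2: bank4 None->5 [EMPTY]
step 3: bank1 None->5 [EMPTY]
step 4: bank4 5->1 [CONFLICT]
step 5: bank4 1->1 [HIT]
step 6: bank2 8->0 [CONFLICT]
step 7: bank6 None->6 [EMPTY]
step 8: bank1 5->5 [HIT]
step 9: bank6 6->6 [HIT]
step 10: bank2 0->0 [HIT]
step 11: bank3 None->2 [EMPTY]
step 12: bank4 1->0 [CONFLICT]
step 13: bank1 5->2 [CONFLICT]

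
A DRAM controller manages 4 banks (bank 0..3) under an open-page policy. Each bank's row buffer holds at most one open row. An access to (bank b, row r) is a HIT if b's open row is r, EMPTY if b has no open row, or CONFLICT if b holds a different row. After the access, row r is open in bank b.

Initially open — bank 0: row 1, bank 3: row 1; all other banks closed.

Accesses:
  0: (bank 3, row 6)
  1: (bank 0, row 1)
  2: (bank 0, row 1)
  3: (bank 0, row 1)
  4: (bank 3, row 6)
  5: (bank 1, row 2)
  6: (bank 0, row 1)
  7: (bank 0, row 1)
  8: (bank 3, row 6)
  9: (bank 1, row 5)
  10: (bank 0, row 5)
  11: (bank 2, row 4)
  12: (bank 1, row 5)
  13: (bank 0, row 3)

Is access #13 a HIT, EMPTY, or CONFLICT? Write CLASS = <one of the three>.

0: bank 3 row 6 — prev 1 → CONFLICT
1: bank 0 row 1 — prev 1 → HIT
2: bank 0 row 1 — prev 1 → HIT
3: bank 0 row 1 — prev 1 → HIT
4: bank 3 row 6 — prev 6 → HIT
5: bank 1 row 2 — prev None → EMPTY
6: bank 0 row 1 — prev 1 → HIT
7: bank 0 row 1 — prev 1 → HIT
8: bank 3 row 6 — prev 6 → HIT
9: bank 1 row 5 — prev 2 → CONFLICT
10: bank 0 row 5 — prev 1 → CONFLICT
11: bank 2 row 4 — prev None → EMPTY
12: bank 1 row 5 — prev 5 → HIT
13: bank 0 row 3 — prev 5 → CONFLICT

CLASS = CONFLICT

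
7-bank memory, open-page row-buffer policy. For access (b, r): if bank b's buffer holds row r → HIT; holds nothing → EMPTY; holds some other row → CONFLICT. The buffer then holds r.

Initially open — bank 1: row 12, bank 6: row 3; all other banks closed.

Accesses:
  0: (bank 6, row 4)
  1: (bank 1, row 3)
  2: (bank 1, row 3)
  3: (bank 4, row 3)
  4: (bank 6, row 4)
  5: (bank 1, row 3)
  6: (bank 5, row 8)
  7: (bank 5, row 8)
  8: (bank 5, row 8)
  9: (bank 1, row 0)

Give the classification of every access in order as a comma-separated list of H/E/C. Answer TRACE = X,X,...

TRACE = C,C,H,E,H,H,E,H,H,C

step 0: bank6 3->4 [CONFLICT]
step 1: bank1 12->3 [CONFLICT]
step 2: bank1 3->3 [HIT]
step 3: bank4 None->3 [EMPTY]
step 4: bank6 4->4 [HIT]
step 5: bank1 3->3 [HIT]
step 6: bank5 None->8 [EMPTY]
step 7: bank5 8->8 [HIT]
step 8: bank5 8->8 [HIT]
step 9: bank1 3->0 [CONFLICT]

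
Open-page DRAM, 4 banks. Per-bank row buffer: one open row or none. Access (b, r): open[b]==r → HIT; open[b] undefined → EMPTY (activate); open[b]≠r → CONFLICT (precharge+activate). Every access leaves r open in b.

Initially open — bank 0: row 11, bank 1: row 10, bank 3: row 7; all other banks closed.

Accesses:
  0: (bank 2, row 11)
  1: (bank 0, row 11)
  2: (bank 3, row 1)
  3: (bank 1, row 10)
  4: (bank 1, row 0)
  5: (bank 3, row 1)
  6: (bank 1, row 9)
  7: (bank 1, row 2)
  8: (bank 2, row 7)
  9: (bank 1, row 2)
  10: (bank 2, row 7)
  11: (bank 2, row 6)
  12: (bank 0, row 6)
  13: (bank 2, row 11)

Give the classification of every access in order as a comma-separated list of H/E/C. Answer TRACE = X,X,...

step 0: bank2 None->11 [EMPTY]
step 1: bank0 11->11 [HIT]
step 2: bank3 7->1 [CONFLICT]
step 3: bank1 10->10 [HIT]
step 4: bank1 10->0 [CONFLICT]
step 5: bank3 1->1 [HIT]
step 6: bank1 0->9 [CONFLICT]
step 7: bank1 9->2 [CONFLICT]
step 8: bank2 11->7 [CONFLICT]
step 9: bank1 2->2 [HIT]
step 10: bank2 7->7 [HIT]
step 11: bank2 7->6 [CONFLICT]
step 12: bank0 11->6 [CONFLICT]
step 13: bank2 6->11 [CONFLICT]

TRACE = E,H,C,H,C,H,C,C,C,H,H,C,C,C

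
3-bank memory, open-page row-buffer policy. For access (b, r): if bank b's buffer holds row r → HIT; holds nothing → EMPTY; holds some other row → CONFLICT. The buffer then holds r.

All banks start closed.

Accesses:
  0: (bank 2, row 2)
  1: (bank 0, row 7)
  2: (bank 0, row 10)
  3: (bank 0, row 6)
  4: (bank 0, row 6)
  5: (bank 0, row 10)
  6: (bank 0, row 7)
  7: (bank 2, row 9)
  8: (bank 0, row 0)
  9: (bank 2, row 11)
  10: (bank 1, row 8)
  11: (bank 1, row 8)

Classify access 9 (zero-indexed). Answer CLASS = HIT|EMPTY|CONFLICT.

0: bank 2 row 2 — prev None → EMPTY
1: bank 0 row 7 — prev None → EMPTY
2: bank 0 row 10 — prev 7 → CONFLICT
3: bank 0 row 6 — prev 10 → CONFLICT
4: bank 0 row 6 — prev 6 → HIT
5: bank 0 row 10 — prev 6 → CONFLICT
6: bank 0 row 7 — prev 10 → CONFLICT
7: bank 2 row 9 — prev 2 → CONFLICT
8: bank 0 row 0 — prev 7 → CONFLICT
9: bank 2 row 11 — prev 9 → CONFLICT
10: bank 1 row 8 — prev None → EMPTY
11: bank 1 row 8 — prev 8 → HIT

CLASS = CONFLICT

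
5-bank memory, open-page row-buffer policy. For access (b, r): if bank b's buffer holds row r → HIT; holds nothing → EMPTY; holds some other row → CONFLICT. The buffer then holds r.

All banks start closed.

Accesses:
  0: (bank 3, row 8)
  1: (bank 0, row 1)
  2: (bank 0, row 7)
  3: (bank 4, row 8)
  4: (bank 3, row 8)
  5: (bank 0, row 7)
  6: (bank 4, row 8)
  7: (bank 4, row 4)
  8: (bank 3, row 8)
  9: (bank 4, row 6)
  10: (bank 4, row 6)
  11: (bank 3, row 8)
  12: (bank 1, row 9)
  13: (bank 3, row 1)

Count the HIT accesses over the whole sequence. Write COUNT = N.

COUNT = 6

step 0: bank3 None->8 [EMPTY]
step 1: bank0 None->1 [EMPTY]
step 2: bank0 1->7 [CONFLICT]
step 3: bank4 None->8 [EMPTY]
step 4: bank3 8->8 [HIT]
step 5: bank0 7->7 [HIT]
step 6: bank4 8->8 [HIT]
step 7: bank4 8->4 [CONFLICT]
step 8: bank3 8->8 [HIT]
step 9: bank4 4->6 [CONFLICT]
step 10: bank4 6->6 [HIT]
step 11: bank3 8->8 [HIT]
step 12: bank1 None->9 [EMPTY]
step 13: bank3 8->1 [CONFLICT]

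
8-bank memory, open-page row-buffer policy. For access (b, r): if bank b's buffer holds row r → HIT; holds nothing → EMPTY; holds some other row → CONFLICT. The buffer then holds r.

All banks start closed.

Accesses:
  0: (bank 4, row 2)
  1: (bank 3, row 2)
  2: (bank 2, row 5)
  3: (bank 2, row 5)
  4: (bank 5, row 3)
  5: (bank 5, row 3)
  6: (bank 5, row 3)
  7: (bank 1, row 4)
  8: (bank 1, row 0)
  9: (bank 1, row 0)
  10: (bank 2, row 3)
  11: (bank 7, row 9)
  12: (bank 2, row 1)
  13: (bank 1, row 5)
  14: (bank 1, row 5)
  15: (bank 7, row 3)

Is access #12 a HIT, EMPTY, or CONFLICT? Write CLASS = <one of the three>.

CLASS = CONFLICT

#0 (4,2) E
#1 (3,2) E
#2 (2,5) E
#3 (2,5) H  (was 5)
#4 (5,3) E
#5 (5,3) H  (was 3)
#6 (5,3) H  (was 3)
#7 (1,4) E
#8 (1,0) C  (was 4)
#9 (1,0) H  (was 0)
#10 (2,3) C  (was 5)
#11 (7,9) E
#12 (2,1) C  (was 3)
#13 (1,5) C  (was 0)
#14 (1,5) H  (was 5)
#15 (7,3) C  (was 9)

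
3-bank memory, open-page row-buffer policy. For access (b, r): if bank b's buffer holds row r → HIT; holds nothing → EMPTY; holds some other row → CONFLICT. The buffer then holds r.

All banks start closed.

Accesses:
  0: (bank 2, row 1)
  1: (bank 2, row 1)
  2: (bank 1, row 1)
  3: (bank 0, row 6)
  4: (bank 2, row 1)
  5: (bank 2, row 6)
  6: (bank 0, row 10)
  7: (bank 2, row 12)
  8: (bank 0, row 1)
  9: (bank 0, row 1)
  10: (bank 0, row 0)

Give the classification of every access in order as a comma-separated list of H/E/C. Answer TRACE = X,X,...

TRACE = E,H,E,E,H,C,C,C,C,H,C

#0 (2,1) E
#1 (2,1) H  (was 1)
#2 (1,1) E
#3 (0,6) E
#4 (2,1) H  (was 1)
#5 (2,6) C  (was 1)
#6 (0,10) C  (was 6)
#7 (2,12) C  (was 6)
#8 (0,1) C  (was 10)
#9 (0,1) H  (was 1)
#10 (0,0) C  (was 1)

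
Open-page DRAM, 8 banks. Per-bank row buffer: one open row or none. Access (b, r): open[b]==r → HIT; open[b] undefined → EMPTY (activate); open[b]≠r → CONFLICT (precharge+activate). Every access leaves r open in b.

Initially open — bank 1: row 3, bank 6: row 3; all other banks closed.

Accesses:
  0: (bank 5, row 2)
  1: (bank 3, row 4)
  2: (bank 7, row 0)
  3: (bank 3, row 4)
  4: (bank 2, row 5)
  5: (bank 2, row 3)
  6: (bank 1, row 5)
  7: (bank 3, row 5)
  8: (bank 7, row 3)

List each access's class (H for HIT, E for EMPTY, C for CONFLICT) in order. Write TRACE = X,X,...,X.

step 0: bank5 None->2 [EMPTY]
step 1: bank3 None->4 [EMPTY]
step 2: bank7 None->0 [EMPTY]
step 3: bank3 4->4 [HIT]
step 4: bank2 None->5 [EMPTY]
step 5: bank2 5->3 [CONFLICT]
step 6: bank1 3->5 [CONFLICT]
step 7: bank3 4->5 [CONFLICT]
step 8: bank7 0->3 [CONFLICT]

TRACE = E,E,E,H,E,C,C,C,C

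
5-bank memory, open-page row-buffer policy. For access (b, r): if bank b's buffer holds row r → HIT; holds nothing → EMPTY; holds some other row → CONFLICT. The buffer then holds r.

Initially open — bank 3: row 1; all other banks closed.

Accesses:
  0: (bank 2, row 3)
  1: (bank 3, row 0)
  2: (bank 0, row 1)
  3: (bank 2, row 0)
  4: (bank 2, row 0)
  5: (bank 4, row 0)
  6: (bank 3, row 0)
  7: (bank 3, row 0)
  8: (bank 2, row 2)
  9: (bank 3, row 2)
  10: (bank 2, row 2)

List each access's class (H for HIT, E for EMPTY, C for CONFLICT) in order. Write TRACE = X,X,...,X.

TRACE = E,C,E,C,H,E,H,H,C,C,H

#0 (2,3) E
#1 (3,0) C  (was 1)
#2 (0,1) E
#3 (2,0) C  (was 3)
#4 (2,0) H  (was 0)
#5 (4,0) E
#6 (3,0) H  (was 0)
#7 (3,0) H  (was 0)
#8 (2,2) C  (was 0)
#9 (3,2) C  (was 0)
#10 (2,2) H  (was 2)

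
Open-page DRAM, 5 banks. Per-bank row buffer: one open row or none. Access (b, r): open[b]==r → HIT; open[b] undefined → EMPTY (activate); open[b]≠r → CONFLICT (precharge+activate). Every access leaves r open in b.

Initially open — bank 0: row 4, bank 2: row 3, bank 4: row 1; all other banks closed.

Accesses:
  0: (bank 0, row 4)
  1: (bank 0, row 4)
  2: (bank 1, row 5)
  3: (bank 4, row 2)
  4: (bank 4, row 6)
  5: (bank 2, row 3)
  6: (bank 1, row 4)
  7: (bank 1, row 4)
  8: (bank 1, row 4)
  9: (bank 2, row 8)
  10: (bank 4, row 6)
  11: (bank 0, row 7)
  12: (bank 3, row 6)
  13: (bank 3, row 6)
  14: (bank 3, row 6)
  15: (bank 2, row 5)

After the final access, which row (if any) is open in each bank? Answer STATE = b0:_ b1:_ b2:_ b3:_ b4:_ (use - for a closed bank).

0: bank 0 row 4 — prev 4 → HIT
1: bank 0 row 4 — prev 4 → HIT
2: bank 1 row 5 — prev None → EMPTY
3: bank 4 row 2 — prev 1 → CONFLICT
4: bank 4 row 6 — prev 2 → CONFLICT
5: bank 2 row 3 — prev 3 → HIT
6: bank 1 row 4 — prev 5 → CONFLICT
7: bank 1 row 4 — prev 4 → HIT
8: bank 1 row 4 — prev 4 → HIT
9: bank 2 row 8 — prev 3 → CONFLICT
10: bank 4 row 6 — prev 6 → HIT
11: bank 0 row 7 — prev 4 → CONFLICT
12: bank 3 row 6 — prev None → EMPTY
13: bank 3 row 6 — prev 6 → HIT
14: bank 3 row 6 — prev 6 → HIT
15: bank 2 row 5 — prev 8 → CONFLICT

STATE = b0:7 b1:4 b2:5 b3:6 b4:6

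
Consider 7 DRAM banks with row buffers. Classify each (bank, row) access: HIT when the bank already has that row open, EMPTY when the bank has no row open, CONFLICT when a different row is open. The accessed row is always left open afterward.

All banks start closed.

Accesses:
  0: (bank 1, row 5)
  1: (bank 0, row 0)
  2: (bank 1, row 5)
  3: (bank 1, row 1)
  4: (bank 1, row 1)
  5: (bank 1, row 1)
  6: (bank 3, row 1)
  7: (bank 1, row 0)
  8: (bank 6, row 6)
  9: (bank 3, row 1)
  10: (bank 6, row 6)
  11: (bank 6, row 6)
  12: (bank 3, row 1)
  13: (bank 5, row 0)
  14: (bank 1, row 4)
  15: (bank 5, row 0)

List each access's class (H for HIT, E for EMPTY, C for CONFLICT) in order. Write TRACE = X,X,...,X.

TRACE = E,E,H,C,H,H,E,C,E,H,H,H,H,E,C,H

  [0] b1 r5: no row ⇒ E
  [1] b0 r0: no row ⇒ E
  [2] b1 r5: had r5 ⇒ H
  [3] b1 r1: had r5 ⇒ C
  [4] b1 r1: had r1 ⇒ H
  [5] b1 r1: had r1 ⇒ H
  [6] b3 r1: no row ⇒ E
  [7] b1 r0: had r1 ⇒ C
  [8] b6 r6: no row ⇒ E
  [9] b3 r1: had r1 ⇒ H
  [10] b6 r6: had r6 ⇒ H
  [11] b6 r6: had r6 ⇒ H
  [12] b3 r1: had r1 ⇒ H
  [13] b5 r0: no row ⇒ E
  [14] b1 r4: had r0 ⇒ C
  [15] b5 r0: had r0 ⇒ H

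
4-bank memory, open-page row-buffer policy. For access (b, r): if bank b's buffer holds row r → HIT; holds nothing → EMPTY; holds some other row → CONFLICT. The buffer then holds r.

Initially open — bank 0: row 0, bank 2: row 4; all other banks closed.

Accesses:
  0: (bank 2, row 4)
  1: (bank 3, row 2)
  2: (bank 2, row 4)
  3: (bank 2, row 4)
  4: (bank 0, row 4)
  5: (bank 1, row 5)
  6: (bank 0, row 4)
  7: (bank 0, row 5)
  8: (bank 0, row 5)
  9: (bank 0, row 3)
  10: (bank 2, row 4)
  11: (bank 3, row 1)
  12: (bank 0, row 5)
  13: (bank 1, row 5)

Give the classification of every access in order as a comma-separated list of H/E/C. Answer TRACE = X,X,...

  [0] b2 r4: had r4 ⇒ H
  [1] b3 r2: no row ⇒ E
  [2] b2 r4: had r4 ⇒ H
  [3] b2 r4: had r4 ⇒ H
  [4] b0 r4: had r0 ⇒ C
  [5] b1 r5: no row ⇒ E
  [6] b0 r4: had r4 ⇒ H
  [7] b0 r5: had r4 ⇒ C
  [8] b0 r5: had r5 ⇒ H
  [9] b0 r3: had r5 ⇒ C
  [10] b2 r4: had r4 ⇒ H
  [11] b3 r1: had r2 ⇒ C
  [12] b0 r5: had r3 ⇒ C
  [13] b1 r5: had r5 ⇒ H

TRACE = H,E,H,H,C,E,H,C,H,C,H,C,C,H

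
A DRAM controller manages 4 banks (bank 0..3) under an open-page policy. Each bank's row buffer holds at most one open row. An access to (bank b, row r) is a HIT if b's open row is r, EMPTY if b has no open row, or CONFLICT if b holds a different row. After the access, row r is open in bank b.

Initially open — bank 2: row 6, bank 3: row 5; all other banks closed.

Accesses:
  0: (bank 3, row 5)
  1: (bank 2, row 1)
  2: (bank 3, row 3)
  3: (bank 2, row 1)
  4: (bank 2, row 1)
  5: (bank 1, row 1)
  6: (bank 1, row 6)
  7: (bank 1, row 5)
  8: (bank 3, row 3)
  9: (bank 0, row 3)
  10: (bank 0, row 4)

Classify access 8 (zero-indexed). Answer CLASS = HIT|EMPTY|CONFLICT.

CLASS = HIT

  [0] b3 r5: had r5 ⇒ H
  [1] b2 r1: had r6 ⇒ C
  [2] b3 r3: had r5 ⇒ C
  [3] b2 r1: had r1 ⇒ H
  [4] b2 r1: had r1 ⇒ H
  [5] b1 r1: no row ⇒ E
  [6] b1 r6: had r1 ⇒ C
  [7] b1 r5: had r6 ⇒ C
  [8] b3 r3: had r3 ⇒ H
  [9] b0 r3: no row ⇒ E
  [10] b0 r4: had r3 ⇒ C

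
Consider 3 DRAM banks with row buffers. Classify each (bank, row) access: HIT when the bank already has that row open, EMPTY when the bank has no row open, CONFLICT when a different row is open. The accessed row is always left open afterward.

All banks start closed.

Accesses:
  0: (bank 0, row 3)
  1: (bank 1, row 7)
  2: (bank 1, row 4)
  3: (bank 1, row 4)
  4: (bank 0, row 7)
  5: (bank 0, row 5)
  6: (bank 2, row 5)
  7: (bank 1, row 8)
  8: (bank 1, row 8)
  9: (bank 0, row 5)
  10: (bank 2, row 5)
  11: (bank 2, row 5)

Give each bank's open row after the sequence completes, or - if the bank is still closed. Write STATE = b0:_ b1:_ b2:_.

#0 (0,3) E
#1 (1,7) E
#2 (1,4) C  (was 7)
#3 (1,4) H  (was 4)
#4 (0,7) C  (was 3)
#5 (0,5) C  (was 7)
#6 (2,5) E
#7 (1,8) C  (was 4)
#8 (1,8) H  (was 8)
#9 (0,5) H  (was 5)
#10 (2,5) H  (was 5)
#11 (2,5) H  (was 5)

STATE = b0:5 b1:8 b2:5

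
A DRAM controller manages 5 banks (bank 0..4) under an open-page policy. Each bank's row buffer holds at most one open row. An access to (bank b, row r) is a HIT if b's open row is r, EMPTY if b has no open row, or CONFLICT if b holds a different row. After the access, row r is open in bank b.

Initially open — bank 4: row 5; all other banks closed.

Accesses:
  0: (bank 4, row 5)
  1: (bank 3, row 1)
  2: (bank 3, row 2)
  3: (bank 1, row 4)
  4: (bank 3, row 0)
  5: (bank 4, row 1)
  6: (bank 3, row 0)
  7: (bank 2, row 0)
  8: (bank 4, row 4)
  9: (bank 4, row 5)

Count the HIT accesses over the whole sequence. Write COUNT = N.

COUNT = 2

#0 (4,5) H  (was 5)
#1 (3,1) E
#2 (3,2) C  (was 1)
#3 (1,4) E
#4 (3,0) C  (was 2)
#5 (4,1) C  (was 5)
#6 (3,0) H  (was 0)
#7 (2,0) E
#8 (4,4) C  (was 1)
#9 (4,5) C  (was 4)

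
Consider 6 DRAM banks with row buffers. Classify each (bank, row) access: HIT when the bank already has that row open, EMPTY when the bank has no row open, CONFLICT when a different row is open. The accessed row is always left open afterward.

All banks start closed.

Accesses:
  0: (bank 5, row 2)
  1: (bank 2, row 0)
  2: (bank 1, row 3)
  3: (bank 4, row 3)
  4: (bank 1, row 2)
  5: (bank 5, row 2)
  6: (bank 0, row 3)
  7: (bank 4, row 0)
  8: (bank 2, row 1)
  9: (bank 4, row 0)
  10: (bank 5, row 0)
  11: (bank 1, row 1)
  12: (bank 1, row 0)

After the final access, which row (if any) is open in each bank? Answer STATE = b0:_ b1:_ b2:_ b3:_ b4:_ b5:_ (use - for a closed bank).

step 0: bank5 None->2 [EMPTY]
step 1: bank2 None->0 [EMPTY]
step 2: bank1 None->3 [EMPTY]
step 3: bank4 None->3 [EMPTY]
step 4: bank1 3->2 [CONFLICT]
step 5: bank5 2->2 [HIT]
step 6: bank0 None->3 [EMPTY]
step 7: bank4 3->0 [CONFLICT]
step 8: bank2 0->1 [CONFLICT]
step 9: bank4 0->0 [HIT]
step 10: bank5 2->0 [CONFLICT]
step 11: bank1 2->1 [CONFLICT]
step 12: bank1 1->0 [CONFLICT]

STATE = b0:3 b1:0 b2:1 b3:- b4:0 b5:0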